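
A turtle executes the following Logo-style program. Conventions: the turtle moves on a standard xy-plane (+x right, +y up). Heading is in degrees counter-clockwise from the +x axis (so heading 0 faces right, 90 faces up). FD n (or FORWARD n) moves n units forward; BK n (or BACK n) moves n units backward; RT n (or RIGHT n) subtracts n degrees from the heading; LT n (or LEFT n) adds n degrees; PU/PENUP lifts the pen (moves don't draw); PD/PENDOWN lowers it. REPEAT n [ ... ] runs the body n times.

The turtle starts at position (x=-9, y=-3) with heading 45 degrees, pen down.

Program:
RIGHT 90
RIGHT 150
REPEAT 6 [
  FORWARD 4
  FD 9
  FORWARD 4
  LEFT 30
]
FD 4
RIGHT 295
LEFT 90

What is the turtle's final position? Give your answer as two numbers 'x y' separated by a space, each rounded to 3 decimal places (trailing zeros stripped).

Executing turtle program step by step:
Start: pos=(-9,-3), heading=45, pen down
RT 90: heading 45 -> 315
RT 150: heading 315 -> 165
REPEAT 6 [
  -- iteration 1/6 --
  FD 4: (-9,-3) -> (-12.864,-1.965) [heading=165, draw]
  FD 9: (-12.864,-1.965) -> (-21.557,0.365) [heading=165, draw]
  FD 4: (-21.557,0.365) -> (-25.421,1.4) [heading=165, draw]
  LT 30: heading 165 -> 195
  -- iteration 2/6 --
  FD 4: (-25.421,1.4) -> (-29.284,0.365) [heading=195, draw]
  FD 9: (-29.284,0.365) -> (-37.978,-1.965) [heading=195, draw]
  FD 4: (-37.978,-1.965) -> (-41.841,-3) [heading=195, draw]
  LT 30: heading 195 -> 225
  -- iteration 3/6 --
  FD 4: (-41.841,-3) -> (-44.67,-5.828) [heading=225, draw]
  FD 9: (-44.67,-5.828) -> (-51.034,-12.192) [heading=225, draw]
  FD 4: (-51.034,-12.192) -> (-53.862,-15.021) [heading=225, draw]
  LT 30: heading 225 -> 255
  -- iteration 4/6 --
  FD 4: (-53.862,-15.021) -> (-54.898,-18.885) [heading=255, draw]
  FD 9: (-54.898,-18.885) -> (-57.227,-27.578) [heading=255, draw]
  FD 4: (-57.227,-27.578) -> (-58.262,-31.442) [heading=255, draw]
  LT 30: heading 255 -> 285
  -- iteration 5/6 --
  FD 4: (-58.262,-31.442) -> (-57.227,-35.305) [heading=285, draw]
  FD 9: (-57.227,-35.305) -> (-54.898,-43.999) [heading=285, draw]
  FD 4: (-54.898,-43.999) -> (-53.862,-47.862) [heading=285, draw]
  LT 30: heading 285 -> 315
  -- iteration 6/6 --
  FD 4: (-53.862,-47.862) -> (-51.034,-50.691) [heading=315, draw]
  FD 9: (-51.034,-50.691) -> (-44.67,-57.055) [heading=315, draw]
  FD 4: (-44.67,-57.055) -> (-41.841,-59.883) [heading=315, draw]
  LT 30: heading 315 -> 345
]
FD 4: (-41.841,-59.883) -> (-37.978,-60.918) [heading=345, draw]
RT 295: heading 345 -> 50
LT 90: heading 50 -> 140
Final: pos=(-37.978,-60.918), heading=140, 19 segment(s) drawn

Answer: -37.978 -60.918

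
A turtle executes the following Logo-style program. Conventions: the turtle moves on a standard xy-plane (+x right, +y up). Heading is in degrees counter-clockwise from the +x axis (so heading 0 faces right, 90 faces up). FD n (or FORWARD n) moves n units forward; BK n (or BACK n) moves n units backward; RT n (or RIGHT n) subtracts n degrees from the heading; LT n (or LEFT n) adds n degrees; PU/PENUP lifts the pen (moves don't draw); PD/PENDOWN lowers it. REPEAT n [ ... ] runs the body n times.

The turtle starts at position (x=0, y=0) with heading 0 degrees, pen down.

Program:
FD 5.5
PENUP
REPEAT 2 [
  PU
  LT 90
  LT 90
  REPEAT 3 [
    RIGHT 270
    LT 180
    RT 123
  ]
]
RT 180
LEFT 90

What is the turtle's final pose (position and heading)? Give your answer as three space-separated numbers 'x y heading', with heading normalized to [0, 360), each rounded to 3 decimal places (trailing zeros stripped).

Executing turtle program step by step:
Start: pos=(0,0), heading=0, pen down
FD 5.5: (0,0) -> (5.5,0) [heading=0, draw]
PU: pen up
REPEAT 2 [
  -- iteration 1/2 --
  PU: pen up
  LT 90: heading 0 -> 90
  LT 90: heading 90 -> 180
  REPEAT 3 [
    -- iteration 1/3 --
    RT 270: heading 180 -> 270
    LT 180: heading 270 -> 90
    RT 123: heading 90 -> 327
    -- iteration 2/3 --
    RT 270: heading 327 -> 57
    LT 180: heading 57 -> 237
    RT 123: heading 237 -> 114
    -- iteration 3/3 --
    RT 270: heading 114 -> 204
    LT 180: heading 204 -> 24
    RT 123: heading 24 -> 261
  ]
  -- iteration 2/2 --
  PU: pen up
  LT 90: heading 261 -> 351
  LT 90: heading 351 -> 81
  REPEAT 3 [
    -- iteration 1/3 --
    RT 270: heading 81 -> 171
    LT 180: heading 171 -> 351
    RT 123: heading 351 -> 228
    -- iteration 2/3 --
    RT 270: heading 228 -> 318
    LT 180: heading 318 -> 138
    RT 123: heading 138 -> 15
    -- iteration 3/3 --
    RT 270: heading 15 -> 105
    LT 180: heading 105 -> 285
    RT 123: heading 285 -> 162
  ]
]
RT 180: heading 162 -> 342
LT 90: heading 342 -> 72
Final: pos=(5.5,0), heading=72, 1 segment(s) drawn

Answer: 5.5 0 72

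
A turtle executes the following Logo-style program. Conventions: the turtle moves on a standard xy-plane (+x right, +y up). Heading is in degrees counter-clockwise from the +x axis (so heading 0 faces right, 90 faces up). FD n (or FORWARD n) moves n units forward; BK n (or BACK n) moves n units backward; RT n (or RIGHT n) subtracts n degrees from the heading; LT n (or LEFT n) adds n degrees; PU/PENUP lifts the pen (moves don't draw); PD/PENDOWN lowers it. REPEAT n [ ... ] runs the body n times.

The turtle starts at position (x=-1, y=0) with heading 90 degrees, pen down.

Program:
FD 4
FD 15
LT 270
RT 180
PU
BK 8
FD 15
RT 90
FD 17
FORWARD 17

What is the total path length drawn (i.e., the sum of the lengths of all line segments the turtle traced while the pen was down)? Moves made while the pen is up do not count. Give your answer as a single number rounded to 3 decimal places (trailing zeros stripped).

Executing turtle program step by step:
Start: pos=(-1,0), heading=90, pen down
FD 4: (-1,0) -> (-1,4) [heading=90, draw]
FD 15: (-1,4) -> (-1,19) [heading=90, draw]
LT 270: heading 90 -> 0
RT 180: heading 0 -> 180
PU: pen up
BK 8: (-1,19) -> (7,19) [heading=180, move]
FD 15: (7,19) -> (-8,19) [heading=180, move]
RT 90: heading 180 -> 90
FD 17: (-8,19) -> (-8,36) [heading=90, move]
FD 17: (-8,36) -> (-8,53) [heading=90, move]
Final: pos=(-8,53), heading=90, 2 segment(s) drawn

Segment lengths:
  seg 1: (-1,0) -> (-1,4), length = 4
  seg 2: (-1,4) -> (-1,19), length = 15
Total = 19

Answer: 19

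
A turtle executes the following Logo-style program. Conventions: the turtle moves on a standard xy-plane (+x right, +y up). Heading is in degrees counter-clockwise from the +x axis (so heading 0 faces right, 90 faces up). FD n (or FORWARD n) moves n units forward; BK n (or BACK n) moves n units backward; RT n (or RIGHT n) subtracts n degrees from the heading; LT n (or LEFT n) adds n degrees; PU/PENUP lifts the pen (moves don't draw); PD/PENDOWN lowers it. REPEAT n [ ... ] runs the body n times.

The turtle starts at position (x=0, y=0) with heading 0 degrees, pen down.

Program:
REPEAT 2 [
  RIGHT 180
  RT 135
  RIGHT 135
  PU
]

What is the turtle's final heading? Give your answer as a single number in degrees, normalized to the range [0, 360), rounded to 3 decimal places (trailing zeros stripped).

Answer: 180

Derivation:
Executing turtle program step by step:
Start: pos=(0,0), heading=0, pen down
REPEAT 2 [
  -- iteration 1/2 --
  RT 180: heading 0 -> 180
  RT 135: heading 180 -> 45
  RT 135: heading 45 -> 270
  PU: pen up
  -- iteration 2/2 --
  RT 180: heading 270 -> 90
  RT 135: heading 90 -> 315
  RT 135: heading 315 -> 180
  PU: pen up
]
Final: pos=(0,0), heading=180, 0 segment(s) drawn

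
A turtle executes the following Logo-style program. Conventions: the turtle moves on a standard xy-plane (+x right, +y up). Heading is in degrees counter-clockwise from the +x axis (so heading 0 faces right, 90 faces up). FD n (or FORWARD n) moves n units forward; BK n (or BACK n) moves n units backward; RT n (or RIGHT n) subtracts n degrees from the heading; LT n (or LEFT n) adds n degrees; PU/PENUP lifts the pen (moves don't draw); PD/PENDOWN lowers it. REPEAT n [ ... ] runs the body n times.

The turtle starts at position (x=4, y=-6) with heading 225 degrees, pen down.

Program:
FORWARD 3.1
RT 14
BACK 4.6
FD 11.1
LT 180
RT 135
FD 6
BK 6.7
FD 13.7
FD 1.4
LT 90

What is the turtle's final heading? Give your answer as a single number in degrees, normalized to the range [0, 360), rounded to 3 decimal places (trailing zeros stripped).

Answer: 346

Derivation:
Executing turtle program step by step:
Start: pos=(4,-6), heading=225, pen down
FD 3.1: (4,-6) -> (1.808,-8.192) [heading=225, draw]
RT 14: heading 225 -> 211
BK 4.6: (1.808,-8.192) -> (5.751,-5.823) [heading=211, draw]
FD 11.1: (5.751,-5.823) -> (-3.764,-11.54) [heading=211, draw]
LT 180: heading 211 -> 31
RT 135: heading 31 -> 256
FD 6: (-3.764,-11.54) -> (-5.215,-17.362) [heading=256, draw]
BK 6.7: (-5.215,-17.362) -> (-3.594,-10.861) [heading=256, draw]
FD 13.7: (-3.594,-10.861) -> (-6.909,-24.154) [heading=256, draw]
FD 1.4: (-6.909,-24.154) -> (-7.247,-25.512) [heading=256, draw]
LT 90: heading 256 -> 346
Final: pos=(-7.247,-25.512), heading=346, 7 segment(s) drawn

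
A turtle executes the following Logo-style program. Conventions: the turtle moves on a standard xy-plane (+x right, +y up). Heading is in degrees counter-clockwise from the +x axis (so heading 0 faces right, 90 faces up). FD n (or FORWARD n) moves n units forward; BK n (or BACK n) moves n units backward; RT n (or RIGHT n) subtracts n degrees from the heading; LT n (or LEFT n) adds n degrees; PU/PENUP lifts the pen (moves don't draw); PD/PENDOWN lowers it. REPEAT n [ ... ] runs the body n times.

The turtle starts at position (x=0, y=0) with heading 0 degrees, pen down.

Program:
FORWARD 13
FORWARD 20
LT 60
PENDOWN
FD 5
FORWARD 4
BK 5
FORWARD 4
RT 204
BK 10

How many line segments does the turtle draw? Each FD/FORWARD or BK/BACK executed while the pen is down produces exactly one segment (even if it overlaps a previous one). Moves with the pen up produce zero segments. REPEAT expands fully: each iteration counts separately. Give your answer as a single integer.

Answer: 7

Derivation:
Executing turtle program step by step:
Start: pos=(0,0), heading=0, pen down
FD 13: (0,0) -> (13,0) [heading=0, draw]
FD 20: (13,0) -> (33,0) [heading=0, draw]
LT 60: heading 0 -> 60
PD: pen down
FD 5: (33,0) -> (35.5,4.33) [heading=60, draw]
FD 4: (35.5,4.33) -> (37.5,7.794) [heading=60, draw]
BK 5: (37.5,7.794) -> (35,3.464) [heading=60, draw]
FD 4: (35,3.464) -> (37,6.928) [heading=60, draw]
RT 204: heading 60 -> 216
BK 10: (37,6.928) -> (45.09,12.806) [heading=216, draw]
Final: pos=(45.09,12.806), heading=216, 7 segment(s) drawn
Segments drawn: 7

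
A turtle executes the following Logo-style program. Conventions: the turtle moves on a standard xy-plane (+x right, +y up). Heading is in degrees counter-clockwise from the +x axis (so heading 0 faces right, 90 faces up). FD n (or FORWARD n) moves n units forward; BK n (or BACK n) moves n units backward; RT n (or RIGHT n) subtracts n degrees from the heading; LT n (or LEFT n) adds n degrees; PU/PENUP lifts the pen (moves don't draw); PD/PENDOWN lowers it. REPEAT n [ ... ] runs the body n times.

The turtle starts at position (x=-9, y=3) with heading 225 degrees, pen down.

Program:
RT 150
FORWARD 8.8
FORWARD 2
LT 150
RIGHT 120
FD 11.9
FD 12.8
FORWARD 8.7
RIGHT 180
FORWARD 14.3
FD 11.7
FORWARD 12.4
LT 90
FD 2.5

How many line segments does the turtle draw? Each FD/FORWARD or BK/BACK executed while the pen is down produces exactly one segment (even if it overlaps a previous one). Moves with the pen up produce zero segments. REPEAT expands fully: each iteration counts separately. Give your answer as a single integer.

Answer: 9

Derivation:
Executing turtle program step by step:
Start: pos=(-9,3), heading=225, pen down
RT 150: heading 225 -> 75
FD 8.8: (-9,3) -> (-6.722,11.5) [heading=75, draw]
FD 2: (-6.722,11.5) -> (-6.205,13.432) [heading=75, draw]
LT 150: heading 75 -> 225
RT 120: heading 225 -> 105
FD 11.9: (-6.205,13.432) -> (-9.285,24.927) [heading=105, draw]
FD 12.8: (-9.285,24.927) -> (-12.598,37.29) [heading=105, draw]
FD 8.7: (-12.598,37.29) -> (-14.849,45.694) [heading=105, draw]
RT 180: heading 105 -> 285
FD 14.3: (-14.849,45.694) -> (-11.148,31.881) [heading=285, draw]
FD 11.7: (-11.148,31.881) -> (-8.12,20.58) [heading=285, draw]
FD 12.4: (-8.12,20.58) -> (-4.911,8.602) [heading=285, draw]
LT 90: heading 285 -> 15
FD 2.5: (-4.911,8.602) -> (-2.496,9.249) [heading=15, draw]
Final: pos=(-2.496,9.249), heading=15, 9 segment(s) drawn
Segments drawn: 9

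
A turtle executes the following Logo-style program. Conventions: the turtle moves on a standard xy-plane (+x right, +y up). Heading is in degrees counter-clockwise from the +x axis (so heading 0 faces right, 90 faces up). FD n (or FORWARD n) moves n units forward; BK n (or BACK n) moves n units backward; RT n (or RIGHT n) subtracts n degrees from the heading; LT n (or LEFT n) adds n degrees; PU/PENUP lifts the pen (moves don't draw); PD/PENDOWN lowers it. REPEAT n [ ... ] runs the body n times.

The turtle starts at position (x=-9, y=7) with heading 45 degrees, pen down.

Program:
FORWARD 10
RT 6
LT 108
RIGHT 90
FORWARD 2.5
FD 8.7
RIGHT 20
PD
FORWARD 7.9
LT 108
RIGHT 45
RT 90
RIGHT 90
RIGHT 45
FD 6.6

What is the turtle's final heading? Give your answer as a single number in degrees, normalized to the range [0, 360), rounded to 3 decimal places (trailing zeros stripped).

Executing turtle program step by step:
Start: pos=(-9,7), heading=45, pen down
FD 10: (-9,7) -> (-1.929,14.071) [heading=45, draw]
RT 6: heading 45 -> 39
LT 108: heading 39 -> 147
RT 90: heading 147 -> 57
FD 2.5: (-1.929,14.071) -> (-0.567,16.168) [heading=57, draw]
FD 8.7: (-0.567,16.168) -> (4.171,23.464) [heading=57, draw]
RT 20: heading 57 -> 37
PD: pen down
FD 7.9: (4.171,23.464) -> (10.48,28.219) [heading=37, draw]
LT 108: heading 37 -> 145
RT 45: heading 145 -> 100
RT 90: heading 100 -> 10
RT 90: heading 10 -> 280
RT 45: heading 280 -> 235
FD 6.6: (10.48,28.219) -> (6.695,22.812) [heading=235, draw]
Final: pos=(6.695,22.812), heading=235, 5 segment(s) drawn

Answer: 235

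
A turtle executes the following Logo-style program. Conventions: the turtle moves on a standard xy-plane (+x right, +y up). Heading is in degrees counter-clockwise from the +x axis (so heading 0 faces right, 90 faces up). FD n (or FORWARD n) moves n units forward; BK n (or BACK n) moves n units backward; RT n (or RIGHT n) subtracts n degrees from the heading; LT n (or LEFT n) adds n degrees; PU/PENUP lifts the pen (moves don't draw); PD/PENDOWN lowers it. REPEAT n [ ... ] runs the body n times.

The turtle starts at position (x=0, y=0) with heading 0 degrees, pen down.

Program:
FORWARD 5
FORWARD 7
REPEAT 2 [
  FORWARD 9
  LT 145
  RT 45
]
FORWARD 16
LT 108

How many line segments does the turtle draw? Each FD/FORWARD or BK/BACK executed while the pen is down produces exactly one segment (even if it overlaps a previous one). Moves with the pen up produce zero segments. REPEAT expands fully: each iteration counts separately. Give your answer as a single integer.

Answer: 5

Derivation:
Executing turtle program step by step:
Start: pos=(0,0), heading=0, pen down
FD 5: (0,0) -> (5,0) [heading=0, draw]
FD 7: (5,0) -> (12,0) [heading=0, draw]
REPEAT 2 [
  -- iteration 1/2 --
  FD 9: (12,0) -> (21,0) [heading=0, draw]
  LT 145: heading 0 -> 145
  RT 45: heading 145 -> 100
  -- iteration 2/2 --
  FD 9: (21,0) -> (19.437,8.863) [heading=100, draw]
  LT 145: heading 100 -> 245
  RT 45: heading 245 -> 200
]
FD 16: (19.437,8.863) -> (4.402,3.391) [heading=200, draw]
LT 108: heading 200 -> 308
Final: pos=(4.402,3.391), heading=308, 5 segment(s) drawn
Segments drawn: 5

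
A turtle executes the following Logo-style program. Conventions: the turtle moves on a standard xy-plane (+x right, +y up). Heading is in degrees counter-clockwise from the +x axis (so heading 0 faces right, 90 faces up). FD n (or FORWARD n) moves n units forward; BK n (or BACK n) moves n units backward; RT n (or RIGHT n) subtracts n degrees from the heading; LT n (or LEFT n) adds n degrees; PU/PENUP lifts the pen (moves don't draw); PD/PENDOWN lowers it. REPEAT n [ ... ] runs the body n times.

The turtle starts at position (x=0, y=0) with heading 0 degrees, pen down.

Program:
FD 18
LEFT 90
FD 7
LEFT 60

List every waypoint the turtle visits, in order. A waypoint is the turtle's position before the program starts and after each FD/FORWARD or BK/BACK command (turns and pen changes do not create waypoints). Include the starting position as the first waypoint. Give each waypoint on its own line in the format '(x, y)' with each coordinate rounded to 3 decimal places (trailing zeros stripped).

Answer: (0, 0)
(18, 0)
(18, 7)

Derivation:
Executing turtle program step by step:
Start: pos=(0,0), heading=0, pen down
FD 18: (0,0) -> (18,0) [heading=0, draw]
LT 90: heading 0 -> 90
FD 7: (18,0) -> (18,7) [heading=90, draw]
LT 60: heading 90 -> 150
Final: pos=(18,7), heading=150, 2 segment(s) drawn
Waypoints (3 total):
(0, 0)
(18, 0)
(18, 7)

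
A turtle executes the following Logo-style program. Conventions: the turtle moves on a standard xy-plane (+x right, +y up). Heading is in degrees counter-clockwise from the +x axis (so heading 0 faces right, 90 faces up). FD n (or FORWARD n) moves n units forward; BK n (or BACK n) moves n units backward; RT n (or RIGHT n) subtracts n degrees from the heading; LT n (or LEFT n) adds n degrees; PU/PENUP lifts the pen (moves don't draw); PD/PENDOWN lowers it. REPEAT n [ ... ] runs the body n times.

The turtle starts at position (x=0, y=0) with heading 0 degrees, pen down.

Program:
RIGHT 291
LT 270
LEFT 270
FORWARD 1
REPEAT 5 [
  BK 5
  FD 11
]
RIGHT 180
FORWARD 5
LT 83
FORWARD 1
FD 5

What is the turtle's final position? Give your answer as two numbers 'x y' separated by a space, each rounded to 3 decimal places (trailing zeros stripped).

Executing turtle program step by step:
Start: pos=(0,0), heading=0, pen down
RT 291: heading 0 -> 69
LT 270: heading 69 -> 339
LT 270: heading 339 -> 249
FD 1: (0,0) -> (-0.358,-0.934) [heading=249, draw]
REPEAT 5 [
  -- iteration 1/5 --
  BK 5: (-0.358,-0.934) -> (1.433,3.734) [heading=249, draw]
  FD 11: (1.433,3.734) -> (-2.509,-6.535) [heading=249, draw]
  -- iteration 2/5 --
  BK 5: (-2.509,-6.535) -> (-0.717,-1.867) [heading=249, draw]
  FD 11: (-0.717,-1.867) -> (-4.659,-12.137) [heading=249, draw]
  -- iteration 3/5 --
  BK 5: (-4.659,-12.137) -> (-2.867,-7.469) [heading=249, draw]
  FD 11: (-2.867,-7.469) -> (-6.809,-17.738) [heading=249, draw]
  -- iteration 4/5 --
  BK 5: (-6.809,-17.738) -> (-5.017,-13.07) [heading=249, draw]
  FD 11: (-5.017,-13.07) -> (-8.959,-23.34) [heading=249, draw]
  -- iteration 5/5 --
  BK 5: (-8.959,-23.34) -> (-7.167,-18.672) [heading=249, draw]
  FD 11: (-7.167,-18.672) -> (-11.109,-28.941) [heading=249, draw]
]
RT 180: heading 249 -> 69
FD 5: (-11.109,-28.941) -> (-9.318,-24.273) [heading=69, draw]
LT 83: heading 69 -> 152
FD 1: (-9.318,-24.273) -> (-10.201,-23.804) [heading=152, draw]
FD 5: (-10.201,-23.804) -> (-14.615,-21.456) [heading=152, draw]
Final: pos=(-14.615,-21.456), heading=152, 14 segment(s) drawn

Answer: -14.615 -21.456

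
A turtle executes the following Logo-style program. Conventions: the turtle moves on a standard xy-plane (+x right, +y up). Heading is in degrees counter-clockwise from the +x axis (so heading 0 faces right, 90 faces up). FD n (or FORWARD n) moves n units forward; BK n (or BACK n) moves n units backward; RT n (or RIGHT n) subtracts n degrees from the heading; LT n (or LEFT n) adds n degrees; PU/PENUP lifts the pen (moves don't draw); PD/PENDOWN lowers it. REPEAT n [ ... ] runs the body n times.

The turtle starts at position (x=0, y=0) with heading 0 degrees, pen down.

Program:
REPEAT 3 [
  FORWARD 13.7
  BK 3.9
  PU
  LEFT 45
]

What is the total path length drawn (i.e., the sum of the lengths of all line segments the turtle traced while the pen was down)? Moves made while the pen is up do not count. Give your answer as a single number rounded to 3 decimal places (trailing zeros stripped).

Answer: 17.6

Derivation:
Executing turtle program step by step:
Start: pos=(0,0), heading=0, pen down
REPEAT 3 [
  -- iteration 1/3 --
  FD 13.7: (0,0) -> (13.7,0) [heading=0, draw]
  BK 3.9: (13.7,0) -> (9.8,0) [heading=0, draw]
  PU: pen up
  LT 45: heading 0 -> 45
  -- iteration 2/3 --
  FD 13.7: (9.8,0) -> (19.487,9.687) [heading=45, move]
  BK 3.9: (19.487,9.687) -> (16.73,6.93) [heading=45, move]
  PU: pen up
  LT 45: heading 45 -> 90
  -- iteration 3/3 --
  FD 13.7: (16.73,6.93) -> (16.73,20.63) [heading=90, move]
  BK 3.9: (16.73,20.63) -> (16.73,16.73) [heading=90, move]
  PU: pen up
  LT 45: heading 90 -> 135
]
Final: pos=(16.73,16.73), heading=135, 2 segment(s) drawn

Segment lengths:
  seg 1: (0,0) -> (13.7,0), length = 13.7
  seg 2: (13.7,0) -> (9.8,0), length = 3.9
Total = 17.6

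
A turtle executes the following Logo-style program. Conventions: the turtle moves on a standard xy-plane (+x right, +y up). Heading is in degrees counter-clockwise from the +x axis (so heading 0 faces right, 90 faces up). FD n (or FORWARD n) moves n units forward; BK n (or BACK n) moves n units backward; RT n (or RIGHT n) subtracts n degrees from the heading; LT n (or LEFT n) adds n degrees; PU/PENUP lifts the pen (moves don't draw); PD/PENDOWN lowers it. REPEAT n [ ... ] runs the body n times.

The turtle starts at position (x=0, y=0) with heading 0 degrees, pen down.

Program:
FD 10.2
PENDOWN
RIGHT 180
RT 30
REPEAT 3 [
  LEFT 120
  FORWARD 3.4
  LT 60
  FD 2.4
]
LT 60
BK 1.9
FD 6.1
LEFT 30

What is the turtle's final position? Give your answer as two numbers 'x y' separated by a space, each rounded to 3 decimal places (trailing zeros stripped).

Executing turtle program step by step:
Start: pos=(0,0), heading=0, pen down
FD 10.2: (0,0) -> (10.2,0) [heading=0, draw]
PD: pen down
RT 180: heading 0 -> 180
RT 30: heading 180 -> 150
REPEAT 3 [
  -- iteration 1/3 --
  LT 120: heading 150 -> 270
  FD 3.4: (10.2,0) -> (10.2,-3.4) [heading=270, draw]
  LT 60: heading 270 -> 330
  FD 2.4: (10.2,-3.4) -> (12.278,-4.6) [heading=330, draw]
  -- iteration 2/3 --
  LT 120: heading 330 -> 90
  FD 3.4: (12.278,-4.6) -> (12.278,-1.2) [heading=90, draw]
  LT 60: heading 90 -> 150
  FD 2.4: (12.278,-1.2) -> (10.2,0) [heading=150, draw]
  -- iteration 3/3 --
  LT 120: heading 150 -> 270
  FD 3.4: (10.2,0) -> (10.2,-3.4) [heading=270, draw]
  LT 60: heading 270 -> 330
  FD 2.4: (10.2,-3.4) -> (12.278,-4.6) [heading=330, draw]
]
LT 60: heading 330 -> 30
BK 1.9: (12.278,-4.6) -> (10.633,-5.55) [heading=30, draw]
FD 6.1: (10.633,-5.55) -> (15.916,-2.5) [heading=30, draw]
LT 30: heading 30 -> 60
Final: pos=(15.916,-2.5), heading=60, 9 segment(s) drawn

Answer: 15.916 -2.5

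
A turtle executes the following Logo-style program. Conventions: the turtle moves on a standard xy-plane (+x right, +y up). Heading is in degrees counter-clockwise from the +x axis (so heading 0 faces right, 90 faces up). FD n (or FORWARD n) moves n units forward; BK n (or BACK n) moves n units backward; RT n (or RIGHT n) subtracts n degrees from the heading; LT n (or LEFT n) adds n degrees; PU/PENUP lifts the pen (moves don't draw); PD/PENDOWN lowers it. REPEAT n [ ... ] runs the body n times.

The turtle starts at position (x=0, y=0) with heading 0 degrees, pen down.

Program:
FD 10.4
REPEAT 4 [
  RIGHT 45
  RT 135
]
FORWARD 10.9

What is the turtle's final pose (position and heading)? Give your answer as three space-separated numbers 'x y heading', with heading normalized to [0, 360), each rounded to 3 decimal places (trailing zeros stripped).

Executing turtle program step by step:
Start: pos=(0,0), heading=0, pen down
FD 10.4: (0,0) -> (10.4,0) [heading=0, draw]
REPEAT 4 [
  -- iteration 1/4 --
  RT 45: heading 0 -> 315
  RT 135: heading 315 -> 180
  -- iteration 2/4 --
  RT 45: heading 180 -> 135
  RT 135: heading 135 -> 0
  -- iteration 3/4 --
  RT 45: heading 0 -> 315
  RT 135: heading 315 -> 180
  -- iteration 4/4 --
  RT 45: heading 180 -> 135
  RT 135: heading 135 -> 0
]
FD 10.9: (10.4,0) -> (21.3,0) [heading=0, draw]
Final: pos=(21.3,0), heading=0, 2 segment(s) drawn

Answer: 21.3 0 0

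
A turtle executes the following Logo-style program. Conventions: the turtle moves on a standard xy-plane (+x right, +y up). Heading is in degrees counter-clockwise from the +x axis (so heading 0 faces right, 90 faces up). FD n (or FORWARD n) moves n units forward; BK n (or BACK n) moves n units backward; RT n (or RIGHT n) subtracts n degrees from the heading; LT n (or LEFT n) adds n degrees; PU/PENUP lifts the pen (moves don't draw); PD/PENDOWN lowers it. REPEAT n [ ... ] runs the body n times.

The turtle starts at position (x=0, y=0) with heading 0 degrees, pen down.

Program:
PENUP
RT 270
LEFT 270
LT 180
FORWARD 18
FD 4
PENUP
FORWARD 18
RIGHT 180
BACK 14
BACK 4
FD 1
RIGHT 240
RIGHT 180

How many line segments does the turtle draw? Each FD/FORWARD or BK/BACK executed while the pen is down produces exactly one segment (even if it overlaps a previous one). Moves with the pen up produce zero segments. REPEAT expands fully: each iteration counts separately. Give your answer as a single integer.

Answer: 0

Derivation:
Executing turtle program step by step:
Start: pos=(0,0), heading=0, pen down
PU: pen up
RT 270: heading 0 -> 90
LT 270: heading 90 -> 0
LT 180: heading 0 -> 180
FD 18: (0,0) -> (-18,0) [heading=180, move]
FD 4: (-18,0) -> (-22,0) [heading=180, move]
PU: pen up
FD 18: (-22,0) -> (-40,0) [heading=180, move]
RT 180: heading 180 -> 0
BK 14: (-40,0) -> (-54,0) [heading=0, move]
BK 4: (-54,0) -> (-58,0) [heading=0, move]
FD 1: (-58,0) -> (-57,0) [heading=0, move]
RT 240: heading 0 -> 120
RT 180: heading 120 -> 300
Final: pos=(-57,0), heading=300, 0 segment(s) drawn
Segments drawn: 0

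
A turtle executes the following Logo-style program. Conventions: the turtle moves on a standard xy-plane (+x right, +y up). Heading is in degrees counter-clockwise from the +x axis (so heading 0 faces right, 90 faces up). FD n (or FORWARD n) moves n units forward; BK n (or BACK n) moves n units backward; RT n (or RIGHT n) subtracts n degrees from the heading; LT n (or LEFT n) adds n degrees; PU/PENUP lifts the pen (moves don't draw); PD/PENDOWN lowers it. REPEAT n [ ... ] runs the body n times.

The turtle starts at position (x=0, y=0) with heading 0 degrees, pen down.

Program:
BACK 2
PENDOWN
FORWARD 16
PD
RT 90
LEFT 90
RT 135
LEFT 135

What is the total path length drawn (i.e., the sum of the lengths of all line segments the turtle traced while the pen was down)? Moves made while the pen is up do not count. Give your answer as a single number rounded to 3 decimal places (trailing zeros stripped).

Executing turtle program step by step:
Start: pos=(0,0), heading=0, pen down
BK 2: (0,0) -> (-2,0) [heading=0, draw]
PD: pen down
FD 16: (-2,0) -> (14,0) [heading=0, draw]
PD: pen down
RT 90: heading 0 -> 270
LT 90: heading 270 -> 0
RT 135: heading 0 -> 225
LT 135: heading 225 -> 0
Final: pos=(14,0), heading=0, 2 segment(s) drawn

Segment lengths:
  seg 1: (0,0) -> (-2,0), length = 2
  seg 2: (-2,0) -> (14,0), length = 16
Total = 18

Answer: 18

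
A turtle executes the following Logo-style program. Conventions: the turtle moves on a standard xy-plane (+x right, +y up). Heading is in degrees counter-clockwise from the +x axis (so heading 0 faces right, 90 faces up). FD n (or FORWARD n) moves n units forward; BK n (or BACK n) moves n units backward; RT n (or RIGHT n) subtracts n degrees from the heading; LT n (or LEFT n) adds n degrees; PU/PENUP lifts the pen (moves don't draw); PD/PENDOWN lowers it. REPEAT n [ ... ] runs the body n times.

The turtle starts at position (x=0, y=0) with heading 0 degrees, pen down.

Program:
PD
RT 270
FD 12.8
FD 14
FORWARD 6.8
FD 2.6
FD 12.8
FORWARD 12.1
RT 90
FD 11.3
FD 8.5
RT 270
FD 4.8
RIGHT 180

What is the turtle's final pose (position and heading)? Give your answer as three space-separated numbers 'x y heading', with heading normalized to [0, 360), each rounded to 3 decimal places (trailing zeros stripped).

Answer: 19.8 65.9 270

Derivation:
Executing turtle program step by step:
Start: pos=(0,0), heading=0, pen down
PD: pen down
RT 270: heading 0 -> 90
FD 12.8: (0,0) -> (0,12.8) [heading=90, draw]
FD 14: (0,12.8) -> (0,26.8) [heading=90, draw]
FD 6.8: (0,26.8) -> (0,33.6) [heading=90, draw]
FD 2.6: (0,33.6) -> (0,36.2) [heading=90, draw]
FD 12.8: (0,36.2) -> (0,49) [heading=90, draw]
FD 12.1: (0,49) -> (0,61.1) [heading=90, draw]
RT 90: heading 90 -> 0
FD 11.3: (0,61.1) -> (11.3,61.1) [heading=0, draw]
FD 8.5: (11.3,61.1) -> (19.8,61.1) [heading=0, draw]
RT 270: heading 0 -> 90
FD 4.8: (19.8,61.1) -> (19.8,65.9) [heading=90, draw]
RT 180: heading 90 -> 270
Final: pos=(19.8,65.9), heading=270, 9 segment(s) drawn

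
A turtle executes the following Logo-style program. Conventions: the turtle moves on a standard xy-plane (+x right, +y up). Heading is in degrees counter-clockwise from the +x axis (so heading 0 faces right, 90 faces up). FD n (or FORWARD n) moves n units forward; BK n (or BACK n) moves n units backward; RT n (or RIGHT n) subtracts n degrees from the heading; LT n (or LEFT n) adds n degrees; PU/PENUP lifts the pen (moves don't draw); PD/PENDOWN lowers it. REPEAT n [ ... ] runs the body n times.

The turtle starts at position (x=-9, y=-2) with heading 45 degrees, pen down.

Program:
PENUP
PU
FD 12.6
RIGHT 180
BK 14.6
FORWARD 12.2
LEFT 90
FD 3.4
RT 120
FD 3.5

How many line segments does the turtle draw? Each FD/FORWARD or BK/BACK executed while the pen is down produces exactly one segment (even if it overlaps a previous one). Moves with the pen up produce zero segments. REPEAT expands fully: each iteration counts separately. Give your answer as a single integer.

Answer: 0

Derivation:
Executing turtle program step by step:
Start: pos=(-9,-2), heading=45, pen down
PU: pen up
PU: pen up
FD 12.6: (-9,-2) -> (-0.09,6.91) [heading=45, move]
RT 180: heading 45 -> 225
BK 14.6: (-0.09,6.91) -> (10.233,17.233) [heading=225, move]
FD 12.2: (10.233,17.233) -> (1.607,8.607) [heading=225, move]
LT 90: heading 225 -> 315
FD 3.4: (1.607,8.607) -> (4.011,6.202) [heading=315, move]
RT 120: heading 315 -> 195
FD 3.5: (4.011,6.202) -> (0.63,5.297) [heading=195, move]
Final: pos=(0.63,5.297), heading=195, 0 segment(s) drawn
Segments drawn: 0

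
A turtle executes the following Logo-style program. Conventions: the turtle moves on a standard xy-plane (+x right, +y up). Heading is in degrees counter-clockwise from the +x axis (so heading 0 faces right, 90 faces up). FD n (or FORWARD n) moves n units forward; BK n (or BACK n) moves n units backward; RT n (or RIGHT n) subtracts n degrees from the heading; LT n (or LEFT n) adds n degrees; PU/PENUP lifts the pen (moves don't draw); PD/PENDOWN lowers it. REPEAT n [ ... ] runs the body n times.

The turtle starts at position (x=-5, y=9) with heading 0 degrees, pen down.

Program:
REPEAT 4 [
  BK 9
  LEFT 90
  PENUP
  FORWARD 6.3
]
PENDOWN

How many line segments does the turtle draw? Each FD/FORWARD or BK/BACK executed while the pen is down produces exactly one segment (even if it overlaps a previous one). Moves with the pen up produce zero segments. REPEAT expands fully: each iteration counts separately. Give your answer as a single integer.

Executing turtle program step by step:
Start: pos=(-5,9), heading=0, pen down
REPEAT 4 [
  -- iteration 1/4 --
  BK 9: (-5,9) -> (-14,9) [heading=0, draw]
  LT 90: heading 0 -> 90
  PU: pen up
  FD 6.3: (-14,9) -> (-14,15.3) [heading=90, move]
  -- iteration 2/4 --
  BK 9: (-14,15.3) -> (-14,6.3) [heading=90, move]
  LT 90: heading 90 -> 180
  PU: pen up
  FD 6.3: (-14,6.3) -> (-20.3,6.3) [heading=180, move]
  -- iteration 3/4 --
  BK 9: (-20.3,6.3) -> (-11.3,6.3) [heading=180, move]
  LT 90: heading 180 -> 270
  PU: pen up
  FD 6.3: (-11.3,6.3) -> (-11.3,0) [heading=270, move]
  -- iteration 4/4 --
  BK 9: (-11.3,0) -> (-11.3,9) [heading=270, move]
  LT 90: heading 270 -> 0
  PU: pen up
  FD 6.3: (-11.3,9) -> (-5,9) [heading=0, move]
]
PD: pen down
Final: pos=(-5,9), heading=0, 1 segment(s) drawn
Segments drawn: 1

Answer: 1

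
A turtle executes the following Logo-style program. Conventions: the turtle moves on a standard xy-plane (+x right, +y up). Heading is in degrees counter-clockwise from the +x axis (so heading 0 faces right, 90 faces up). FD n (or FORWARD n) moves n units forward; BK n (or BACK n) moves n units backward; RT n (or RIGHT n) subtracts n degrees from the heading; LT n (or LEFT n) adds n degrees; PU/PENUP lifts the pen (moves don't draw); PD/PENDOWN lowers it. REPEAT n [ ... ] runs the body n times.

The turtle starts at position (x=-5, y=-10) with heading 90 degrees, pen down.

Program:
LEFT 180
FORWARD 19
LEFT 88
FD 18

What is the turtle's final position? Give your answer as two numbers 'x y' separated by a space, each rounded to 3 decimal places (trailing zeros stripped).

Answer: 12.989 -29.628

Derivation:
Executing turtle program step by step:
Start: pos=(-5,-10), heading=90, pen down
LT 180: heading 90 -> 270
FD 19: (-5,-10) -> (-5,-29) [heading=270, draw]
LT 88: heading 270 -> 358
FD 18: (-5,-29) -> (12.989,-29.628) [heading=358, draw]
Final: pos=(12.989,-29.628), heading=358, 2 segment(s) drawn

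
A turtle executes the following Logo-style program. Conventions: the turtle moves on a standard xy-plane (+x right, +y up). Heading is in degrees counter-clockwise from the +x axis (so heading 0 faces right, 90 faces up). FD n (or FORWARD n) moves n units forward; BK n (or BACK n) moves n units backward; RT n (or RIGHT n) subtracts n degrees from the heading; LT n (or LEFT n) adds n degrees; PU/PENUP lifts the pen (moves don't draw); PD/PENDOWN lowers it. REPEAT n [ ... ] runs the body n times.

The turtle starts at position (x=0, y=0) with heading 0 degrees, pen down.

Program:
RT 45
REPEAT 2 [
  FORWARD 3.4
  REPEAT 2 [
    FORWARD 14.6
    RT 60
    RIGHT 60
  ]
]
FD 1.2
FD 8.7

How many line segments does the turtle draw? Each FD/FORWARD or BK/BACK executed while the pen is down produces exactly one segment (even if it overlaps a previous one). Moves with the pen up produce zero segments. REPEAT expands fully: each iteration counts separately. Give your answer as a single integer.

Answer: 8

Derivation:
Executing turtle program step by step:
Start: pos=(0,0), heading=0, pen down
RT 45: heading 0 -> 315
REPEAT 2 [
  -- iteration 1/2 --
  FD 3.4: (0,0) -> (2.404,-2.404) [heading=315, draw]
  REPEAT 2 [
    -- iteration 1/2 --
    FD 14.6: (2.404,-2.404) -> (12.728,-12.728) [heading=315, draw]
    RT 60: heading 315 -> 255
    RT 60: heading 255 -> 195
    -- iteration 2/2 --
    FD 14.6: (12.728,-12.728) -> (-1.375,-16.507) [heading=195, draw]
    RT 60: heading 195 -> 135
    RT 60: heading 135 -> 75
  ]
  -- iteration 2/2 --
  FD 3.4: (-1.375,-16.507) -> (-0.495,-13.223) [heading=75, draw]
  REPEAT 2 [
    -- iteration 1/2 --
    FD 14.6: (-0.495,-13.223) -> (3.284,0.88) [heading=75, draw]
    RT 60: heading 75 -> 15
    RT 60: heading 15 -> 315
    -- iteration 2/2 --
    FD 14.6: (3.284,0.88) -> (13.608,-9.444) [heading=315, draw]
    RT 60: heading 315 -> 255
    RT 60: heading 255 -> 195
  ]
]
FD 1.2: (13.608,-9.444) -> (12.449,-9.754) [heading=195, draw]
FD 8.7: (12.449,-9.754) -> (4.045,-12.006) [heading=195, draw]
Final: pos=(4.045,-12.006), heading=195, 8 segment(s) drawn
Segments drawn: 8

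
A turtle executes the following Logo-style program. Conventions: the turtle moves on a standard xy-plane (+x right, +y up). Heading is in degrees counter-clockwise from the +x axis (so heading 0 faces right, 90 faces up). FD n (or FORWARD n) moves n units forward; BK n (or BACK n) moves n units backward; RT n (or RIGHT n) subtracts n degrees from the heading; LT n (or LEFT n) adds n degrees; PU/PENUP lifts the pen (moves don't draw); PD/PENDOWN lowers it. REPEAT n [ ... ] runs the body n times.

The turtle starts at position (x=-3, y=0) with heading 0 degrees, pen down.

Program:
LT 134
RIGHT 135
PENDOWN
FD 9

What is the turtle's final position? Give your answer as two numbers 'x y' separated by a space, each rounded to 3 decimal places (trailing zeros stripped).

Answer: 5.999 -0.157

Derivation:
Executing turtle program step by step:
Start: pos=(-3,0), heading=0, pen down
LT 134: heading 0 -> 134
RT 135: heading 134 -> 359
PD: pen down
FD 9: (-3,0) -> (5.999,-0.157) [heading=359, draw]
Final: pos=(5.999,-0.157), heading=359, 1 segment(s) drawn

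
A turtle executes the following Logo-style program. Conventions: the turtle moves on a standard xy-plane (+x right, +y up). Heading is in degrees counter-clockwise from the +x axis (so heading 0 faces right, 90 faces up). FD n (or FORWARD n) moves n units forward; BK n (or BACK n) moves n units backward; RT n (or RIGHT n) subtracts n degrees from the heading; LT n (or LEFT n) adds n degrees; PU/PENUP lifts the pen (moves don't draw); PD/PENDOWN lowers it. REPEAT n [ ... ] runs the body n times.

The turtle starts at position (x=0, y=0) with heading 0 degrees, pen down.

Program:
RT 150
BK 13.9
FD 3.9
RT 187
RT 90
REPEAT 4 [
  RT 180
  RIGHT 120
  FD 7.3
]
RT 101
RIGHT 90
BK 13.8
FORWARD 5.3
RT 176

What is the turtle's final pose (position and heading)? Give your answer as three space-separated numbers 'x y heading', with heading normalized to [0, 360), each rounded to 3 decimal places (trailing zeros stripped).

Executing turtle program step by step:
Start: pos=(0,0), heading=0, pen down
RT 150: heading 0 -> 210
BK 13.9: (0,0) -> (12.038,6.95) [heading=210, draw]
FD 3.9: (12.038,6.95) -> (8.66,5) [heading=210, draw]
RT 187: heading 210 -> 23
RT 90: heading 23 -> 293
REPEAT 4 [
  -- iteration 1/4 --
  RT 180: heading 293 -> 113
  RT 120: heading 113 -> 353
  FD 7.3: (8.66,5) -> (15.906,4.11) [heading=353, draw]
  -- iteration 2/4 --
  RT 180: heading 353 -> 173
  RT 120: heading 173 -> 53
  FD 7.3: (15.906,4.11) -> (20.299,9.94) [heading=53, draw]
  -- iteration 3/4 --
  RT 180: heading 53 -> 233
  RT 120: heading 233 -> 113
  FD 7.3: (20.299,9.94) -> (17.447,16.66) [heading=113, draw]
  -- iteration 4/4 --
  RT 180: heading 113 -> 293
  RT 120: heading 293 -> 173
  FD 7.3: (17.447,16.66) -> (10.201,17.55) [heading=173, draw]
]
RT 101: heading 173 -> 72
RT 90: heading 72 -> 342
BK 13.8: (10.201,17.55) -> (-2.923,21.814) [heading=342, draw]
FD 5.3: (-2.923,21.814) -> (2.117,20.176) [heading=342, draw]
RT 176: heading 342 -> 166
Final: pos=(2.117,20.176), heading=166, 8 segment(s) drawn

Answer: 2.117 20.176 166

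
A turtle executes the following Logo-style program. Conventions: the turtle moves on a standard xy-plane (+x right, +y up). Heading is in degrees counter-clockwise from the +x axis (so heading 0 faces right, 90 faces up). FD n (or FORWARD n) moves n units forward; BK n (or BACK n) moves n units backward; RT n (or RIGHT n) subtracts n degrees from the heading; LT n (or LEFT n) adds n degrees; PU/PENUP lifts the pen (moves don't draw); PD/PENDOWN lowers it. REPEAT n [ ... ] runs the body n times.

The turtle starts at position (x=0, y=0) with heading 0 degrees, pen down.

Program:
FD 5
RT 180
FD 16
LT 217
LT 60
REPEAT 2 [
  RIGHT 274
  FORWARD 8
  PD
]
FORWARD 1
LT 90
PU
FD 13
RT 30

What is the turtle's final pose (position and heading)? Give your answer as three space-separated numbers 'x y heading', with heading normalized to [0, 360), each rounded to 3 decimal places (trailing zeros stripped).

Executing turtle program step by step:
Start: pos=(0,0), heading=0, pen down
FD 5: (0,0) -> (5,0) [heading=0, draw]
RT 180: heading 0 -> 180
FD 16: (5,0) -> (-11,0) [heading=180, draw]
LT 217: heading 180 -> 37
LT 60: heading 37 -> 97
REPEAT 2 [
  -- iteration 1/2 --
  RT 274: heading 97 -> 183
  FD 8: (-11,0) -> (-18.989,-0.419) [heading=183, draw]
  PD: pen down
  -- iteration 2/2 --
  RT 274: heading 183 -> 269
  FD 8: (-18.989,-0.419) -> (-19.129,-8.417) [heading=269, draw]
  PD: pen down
]
FD 1: (-19.129,-8.417) -> (-19.146,-9.417) [heading=269, draw]
LT 90: heading 269 -> 359
PU: pen up
FD 13: (-19.146,-9.417) -> (-6.148,-9.644) [heading=359, move]
RT 30: heading 359 -> 329
Final: pos=(-6.148,-9.644), heading=329, 5 segment(s) drawn

Answer: -6.148 -9.644 329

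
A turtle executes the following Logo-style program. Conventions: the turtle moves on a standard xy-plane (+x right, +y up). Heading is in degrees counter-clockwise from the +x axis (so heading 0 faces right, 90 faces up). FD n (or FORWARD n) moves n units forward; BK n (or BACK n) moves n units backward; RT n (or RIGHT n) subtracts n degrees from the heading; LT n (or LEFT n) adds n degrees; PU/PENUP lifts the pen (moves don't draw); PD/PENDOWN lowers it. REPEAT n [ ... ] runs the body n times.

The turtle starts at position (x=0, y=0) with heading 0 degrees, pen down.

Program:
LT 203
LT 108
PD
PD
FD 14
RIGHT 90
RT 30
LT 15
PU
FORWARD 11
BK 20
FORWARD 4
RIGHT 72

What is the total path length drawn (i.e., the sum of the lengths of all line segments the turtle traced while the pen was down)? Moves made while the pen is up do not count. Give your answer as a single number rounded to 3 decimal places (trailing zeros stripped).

Executing turtle program step by step:
Start: pos=(0,0), heading=0, pen down
LT 203: heading 0 -> 203
LT 108: heading 203 -> 311
PD: pen down
PD: pen down
FD 14: (0,0) -> (9.185,-10.566) [heading=311, draw]
RT 90: heading 311 -> 221
RT 30: heading 221 -> 191
LT 15: heading 191 -> 206
PU: pen up
FD 11: (9.185,-10.566) -> (-0.702,-15.388) [heading=206, move]
BK 20: (-0.702,-15.388) -> (17.274,-6.621) [heading=206, move]
FD 4: (17.274,-6.621) -> (13.679,-8.374) [heading=206, move]
RT 72: heading 206 -> 134
Final: pos=(13.679,-8.374), heading=134, 1 segment(s) drawn

Segment lengths:
  seg 1: (0,0) -> (9.185,-10.566), length = 14
Total = 14

Answer: 14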